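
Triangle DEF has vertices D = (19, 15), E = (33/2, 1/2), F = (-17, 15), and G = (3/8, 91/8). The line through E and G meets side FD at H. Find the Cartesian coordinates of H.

Barycentric coordinates of G with respect to DEF: (1/4, 1/4, 1/2).
On side FD the E-coordinate is zero; dropping G's E-weight 1/4 and renormalizing the remaining 1/2 : 1/4 gives weights 2/3, 1/3 on F, D.
H = (2/3)·(-17, 15) + (1/3)·(19, 15) = (-5, 15).

(-5, 15)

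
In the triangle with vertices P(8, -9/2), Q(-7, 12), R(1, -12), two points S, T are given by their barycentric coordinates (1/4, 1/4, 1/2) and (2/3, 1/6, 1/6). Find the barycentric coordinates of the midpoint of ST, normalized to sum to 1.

Since both coordinate triples sum to 1, the midpoint's barycentrics are the componentwise average.
(1/4+2/3)/2 = 11/24; similarly 5/24 and 1/3.

(11/24, 5/24, 1/3)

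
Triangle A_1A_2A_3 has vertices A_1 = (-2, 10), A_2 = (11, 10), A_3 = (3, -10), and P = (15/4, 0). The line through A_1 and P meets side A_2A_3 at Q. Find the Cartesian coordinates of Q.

(17/3, -10/3)

Barycentric coordinates of P with respect to A_1A_2A_3: (1/4, 1/4, 1/2).
On side A_2A_3 the A_1-coordinate is zero; dropping P's A_1-weight 1/4 and renormalizing the remaining 1/4 : 1/2 gives weights 1/3, 2/3 on A_2, A_3.
Q = (1/3)·(11, 10) + (2/3)·(3, -10) = (17/3, -10/3).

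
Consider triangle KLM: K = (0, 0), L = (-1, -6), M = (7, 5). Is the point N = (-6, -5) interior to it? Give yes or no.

no

Barycentric coordinates of N: (63/37, 5/37, -31/37).
The three coordinates are positive, positive, negative; a point is interior exactly when all three are positive.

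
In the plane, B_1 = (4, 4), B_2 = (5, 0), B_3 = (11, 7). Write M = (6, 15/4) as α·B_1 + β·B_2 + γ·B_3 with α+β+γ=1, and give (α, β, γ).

(1/2, 1/4, 1/4)

Signed area of the reference triangle: [B_1B_2B_3] = ½·(4·(0−7) + 5·(7−4) + 11·(4−0)) = ½·(-28 + 15 + 44) = 31/2.
[MB_2B_3] = ½·(6·(0−7) + 5·(7−(15/4)) + 11·(15/4−0)) = ½·(-42 + 65/4 + 165/4) = 31/4, so the B_1-coordinate is (31/4)/(31/2) = 1/2.
[B_1MB_3] = ½·(4·(15/4−7) + 6·(7−4) + 11·(4−(15/4))) = ½·(-13 + 18 + 11/4) = 31/8, so the B_2-coordinate is 1/4.
[B_1B_2M] = ½·(4·(0−(15/4)) + 5·(15/4−4) + 6·(4−0)) = ½·(-15 − 5/4 + 24) = 31/8, so the B_3-coordinate is 1/4.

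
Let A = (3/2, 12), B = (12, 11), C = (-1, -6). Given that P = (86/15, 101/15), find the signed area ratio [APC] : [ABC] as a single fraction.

7/15

[ABC] = ½·((3/2)·(11−(-6)) + 12·(-6−12) + (-1)·(12−11)) = ½·(51/2 − 216 − 1) = -383/4.
[APC] = ½·((3/2)·(101/15−(-6)) + (86/15)·(-6−12) + (-1)·(12−(101/15))) = ½·(191/10 − 516/5 − 79/15) = -2681/60, so the ratio is (-2681/60)/(-383/4) = 7/15.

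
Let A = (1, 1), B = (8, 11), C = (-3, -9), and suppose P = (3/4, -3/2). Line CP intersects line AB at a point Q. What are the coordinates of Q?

(9/2, 6)

Barycentric coordinates of P with respect to ABC: (1/4, 1/4, 1/2).
On side AB the C-coordinate is zero; dropping P's C-weight 1/2 and renormalizing the remaining 1/4 : 1/4 gives weights 1/2, 1/2 on A, B.
Q = (1/2)·(1, 1) + (1/2)·(8, 11) = (9/2, 6).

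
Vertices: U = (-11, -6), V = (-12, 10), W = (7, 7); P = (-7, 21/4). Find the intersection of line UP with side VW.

(-17/3, 9)

Barycentric coordinates of P with respect to UVW: (1/4, 1/2, 1/4).
On side VW the U-coordinate is zero; dropping P's U-weight 1/4 and renormalizing the remaining 1/2 : 1/4 gives weights 2/3, 1/3 on V, W.
Q = (2/3)·(-12, 10) + (1/3)·(7, 7) = (-17/3, 9).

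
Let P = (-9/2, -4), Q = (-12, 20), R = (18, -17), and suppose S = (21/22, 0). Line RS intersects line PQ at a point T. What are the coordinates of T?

Barycentric coordinates of S with respect to PQR: (3/11, 4/11, 4/11).
On side PQ the R-coordinate is zero; dropping S's R-weight 4/11 and renormalizing the remaining 3/11 : 4/11 gives weights 3/7, 4/7 on P, Q.
T = (3/7)·(-9/2, -4) + (4/7)·(-12, 20) = (-123/14, 68/7).

(-123/14, 68/7)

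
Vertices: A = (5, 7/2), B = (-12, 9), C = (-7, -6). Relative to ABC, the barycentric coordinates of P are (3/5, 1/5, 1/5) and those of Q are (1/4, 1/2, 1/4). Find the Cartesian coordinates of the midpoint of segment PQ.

(-73/20, 263/80)

Barycentric coordinates of the midpoint are the average: (17/40, 7/20, 9/40).
Converting: (17/40)·A + (7/20)·B + (9/40)·C = (-73/20, 263/80).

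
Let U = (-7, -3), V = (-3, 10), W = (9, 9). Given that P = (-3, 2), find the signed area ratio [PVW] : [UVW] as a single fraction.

[UVW] = ½·((-7)·(10−9) + (-3)·(9−(-3)) + 9·(-3−10)) = ½·(-7 − 36 − 117) = -80.
[PVW] = ½·((-3)·(10−9) + (-3)·(9−2) + 9·(2−10)) = ½·(-3 − 21 − 72) = -48, so the ratio is (-48)/(-80) = 3/5.

3/5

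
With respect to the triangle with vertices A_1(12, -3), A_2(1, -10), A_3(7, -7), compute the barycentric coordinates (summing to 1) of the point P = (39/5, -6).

(2/5, 1/5, 2/5)

Signed area of the reference triangle: [A_1A_2A_3] = ½·(12·(-10−(-7)) + 1·(-7−(-3)) + 7·(-3−(-10))) = ½·(-36 − 4 + 49) = 9/2.
[PA_2A_3] = ½·((39/5)·(-10−(-7)) + 1·(-7−(-6)) + 7·(-6−(-10))) = ½·(-117/5 − 1 + 28) = 9/5, so the A_1-coordinate is (9/5)/(9/2) = 2/5.
[A_1PA_3] = ½·(12·(-6−(-7)) + (39/5)·(-7−(-3)) + 7·(-3−(-6))) = ½·(12 − 156/5 + 21) = 9/10, so the A_2-coordinate is 1/5.
[A_1A_2P] = ½·(12·(-10−(-6)) + 1·(-6−(-3)) + (39/5)·(-3−(-10))) = ½·(-48 − 3 + 273/5) = 9/5, so the A_3-coordinate is 2/5.
Check: 2/5 + 1/5 + 2/5 = 1.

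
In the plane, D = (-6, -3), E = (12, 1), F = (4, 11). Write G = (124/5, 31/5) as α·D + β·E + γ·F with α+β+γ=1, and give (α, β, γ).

Signed area of the reference triangle: [DEF] = ½·((-6)·(1−11) + 12·(11−(-3)) + 4·(-3−1)) = ½·(60 + 168 − 16) = 106.
[GEF] = ½·((124/5)·(1−11) + 12·(11−(31/5)) + 4·(31/5−1)) = ½·(-248 + 288/5 + 104/5) = -424/5, so the D-coordinate is (-424/5)/106 = -4/5.
[DGF] = ½·((-6)·(31/5−11) + (124/5)·(11−(-3)) + 4·(-3−(31/5))) = ½·(144/5 + 1736/5 − 184/5) = 848/5, so the E-coordinate is 8/5.
[DEG] = ½·((-6)·(1−(31/5)) + 12·(31/5−(-3)) + (124/5)·(-3−1)) = ½·(156/5 + 552/5 − 496/5) = 106/5, so the F-coordinate is 1/5.
Check: -4/5 + 8/5 + 1/5 = 1.

(-4/5, 8/5, 1/5)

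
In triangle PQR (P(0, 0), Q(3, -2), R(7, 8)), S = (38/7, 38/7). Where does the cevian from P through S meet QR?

Barycentric coordinates of S with respect to PQR: (1/7, 1/7, 5/7).
On side QR the P-coordinate is zero; dropping S's P-weight 1/7 and renormalizing the remaining 1/7 : 5/7 gives weights 1/6, 5/6 on Q, R.
T = (1/6)·(3, -2) + (5/6)·(7, 8) = (19/3, 19/3).

(19/3, 19/3)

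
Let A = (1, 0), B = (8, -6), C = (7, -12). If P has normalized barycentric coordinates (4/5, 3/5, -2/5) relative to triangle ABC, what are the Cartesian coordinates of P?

(14/5, 6/5)

P = (4/5)·A + (3/5)·B + (-2/5)·C.
x-coordinate: (4/5)·1 + (3/5)·8 + (-2/5)·7 = 14/5.
y-coordinate: (4/5)·0 + (3/5)·(-6) + (-2/5)·(-12) = 6/5.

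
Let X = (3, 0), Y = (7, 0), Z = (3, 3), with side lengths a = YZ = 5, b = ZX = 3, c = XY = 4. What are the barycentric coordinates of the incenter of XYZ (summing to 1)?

(5/12, 1/4, 1/3)

The incenter has barycentric coordinates proportional to the opposite side lengths: (5 : 3 : 4).
Normalizing by 5+3+4 = 12 gives (5/12, 1/4, 1/3).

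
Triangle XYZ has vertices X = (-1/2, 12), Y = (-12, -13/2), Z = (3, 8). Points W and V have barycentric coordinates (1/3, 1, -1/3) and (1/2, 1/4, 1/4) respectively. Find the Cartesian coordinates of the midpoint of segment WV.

Barycentric coordinates of the midpoint are the average: (5/12, 5/8, -1/24).
Converting: (5/12)·X + (5/8)·Y + (-1/24)·Z = (-47/6, 29/48).

(-47/6, 29/48)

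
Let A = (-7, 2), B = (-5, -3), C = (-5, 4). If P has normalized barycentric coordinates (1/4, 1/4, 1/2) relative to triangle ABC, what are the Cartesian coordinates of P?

P = (1/4)·A + (1/4)·B + (1/2)·C.
x-coordinate: (1/4)·(-7) + (1/4)·(-5) + (1/2)·(-5) = -11/2.
y-coordinate: (1/4)·2 + (1/4)·(-3) + (1/2)·4 = 7/4.

(-11/2, 7/4)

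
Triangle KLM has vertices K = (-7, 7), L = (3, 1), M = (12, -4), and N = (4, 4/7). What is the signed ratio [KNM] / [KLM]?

2/7

[KLM] = ½·((-7)·(1−(-4)) + 3·(-4−7) + 12·(7−1)) = ½·(-35 − 33 + 72) = 2.
[KNM] = ½·((-7)·(4/7−(-4)) + 4·(-4−7) + 12·(7−(4/7))) = ½·(-32 − 44 + 540/7) = 4/7, so the ratio is (4/7)/2 = 2/7.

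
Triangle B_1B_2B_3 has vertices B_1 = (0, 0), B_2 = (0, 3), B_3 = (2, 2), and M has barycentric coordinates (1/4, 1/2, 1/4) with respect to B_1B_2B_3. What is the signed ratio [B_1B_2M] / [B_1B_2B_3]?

1/4

The signed ratio [B_1B_2M]/[B_1B_2B_3] equals the barycentric coordinate of M at vertex B_3, which is 1/4.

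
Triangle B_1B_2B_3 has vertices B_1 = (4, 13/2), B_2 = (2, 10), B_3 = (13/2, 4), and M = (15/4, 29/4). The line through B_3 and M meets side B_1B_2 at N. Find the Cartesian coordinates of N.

Barycentric coordinates of M with respect to B_1B_2B_3: (1/2, 1/3, 1/6).
On side B_1B_2 the B_3-coordinate is zero; dropping M's B_3-weight 1/6 and renormalizing the remaining 1/2 : 1/3 gives weights 3/5, 2/5 on B_1, B_2.
N = (3/5)·(4, 13/2) + (2/5)·(2, 10) = (16/5, 79/10).

(16/5, 79/10)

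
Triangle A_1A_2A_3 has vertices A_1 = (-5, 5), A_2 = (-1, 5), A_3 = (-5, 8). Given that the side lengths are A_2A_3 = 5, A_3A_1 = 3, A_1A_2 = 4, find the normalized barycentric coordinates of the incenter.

(5/12, 1/4, 1/3)

The incenter has barycentric coordinates proportional to the opposite side lengths: (5 : 3 : 4).
Normalizing by 5+3+4 = 12 gives (5/12, 1/4, 1/3).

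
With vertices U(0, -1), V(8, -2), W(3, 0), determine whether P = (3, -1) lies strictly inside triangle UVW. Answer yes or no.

yes

Barycentric coordinates of P: (5/11, 3/11, 3/11).
The three coordinates are positive, positive, positive; a point is interior exactly when all three are positive.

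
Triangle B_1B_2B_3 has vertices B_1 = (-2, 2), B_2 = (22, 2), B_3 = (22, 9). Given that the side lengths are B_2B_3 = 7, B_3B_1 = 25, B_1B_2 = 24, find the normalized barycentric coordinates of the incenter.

The incenter has barycentric coordinates proportional to the opposite side lengths: (7 : 25 : 24).
Normalizing by 7+25+24 = 56 gives (1/8, 25/56, 3/7).

(1/8, 25/56, 3/7)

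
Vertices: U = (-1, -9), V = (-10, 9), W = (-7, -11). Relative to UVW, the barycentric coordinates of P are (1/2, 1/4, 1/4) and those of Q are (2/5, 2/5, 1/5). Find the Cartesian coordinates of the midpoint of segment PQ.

Barycentric coordinates of the midpoint are the average: (9/20, 13/40, 9/40).
Converting: (9/20)·U + (13/40)·V + (9/40)·W = (-211/40, -18/5).

(-211/40, -18/5)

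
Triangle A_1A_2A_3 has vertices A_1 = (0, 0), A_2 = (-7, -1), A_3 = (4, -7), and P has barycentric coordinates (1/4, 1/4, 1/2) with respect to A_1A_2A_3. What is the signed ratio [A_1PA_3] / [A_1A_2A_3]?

1/4

The signed ratio [A_1PA_3]/[A_1A_2A_3] equals the barycentric coordinate of P at vertex A_2, which is 1/4.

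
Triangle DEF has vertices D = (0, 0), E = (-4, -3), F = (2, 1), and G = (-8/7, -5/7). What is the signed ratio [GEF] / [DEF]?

8/7

[DEF] = ½·(0·(-3−1) + (-4)·(1−0) + 2·(0−(-3))) = ½·(0 − 4 + 6) = 1.
[GEF] = ½·((-8/7)·(-3−1) + (-4)·(1−(-5/7)) + 2·(-5/7−(-3))) = ½·(32/7 − 48/7 + 32/7) = 8/7, so the ratio is (8/7)/1 = 8/7.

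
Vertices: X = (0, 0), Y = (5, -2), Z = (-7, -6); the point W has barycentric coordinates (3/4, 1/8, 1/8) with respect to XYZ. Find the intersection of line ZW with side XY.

Line ZW meets XY where the Z-coordinate vanishes; zeroing W's Z-weight and renormalizing leaves X, Y-weights 3/4 : 1/8 → (6/7, 1/7).
So V = (6/7)·X + (1/7)·Y = (5/7, -2/7).

(5/7, -2/7)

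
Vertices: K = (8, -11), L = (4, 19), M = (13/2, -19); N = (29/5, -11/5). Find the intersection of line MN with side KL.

(16/3, 9)

Barycentric coordinates of N with respect to KLM: (1/5, 2/5, 2/5).
On side KL the M-coordinate is zero; dropping N's M-weight 2/5 and renormalizing the remaining 1/5 : 2/5 gives weights 1/3, 2/3 on K, L.
J = (1/3)·(8, -11) + (2/3)·(4, 19) = (16/3, 9).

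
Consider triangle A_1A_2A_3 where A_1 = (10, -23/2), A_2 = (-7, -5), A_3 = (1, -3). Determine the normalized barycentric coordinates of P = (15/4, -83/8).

(3/4, 1/2, -1/4)

Signed area of the reference triangle: [A_1A_2A_3] = ½·(10·(-5−(-3)) + (-7)·(-3−(-23/2)) + 1·(-23/2−(-5))) = ½·(-20 − 119/2 − 13/2) = -43.
[PA_2A_3] = ½·((15/4)·(-5−(-3)) + (-7)·(-3−(-83/8)) + 1·(-83/8−(-5))) = ½·(-15/2 − 413/8 − 43/8) = -129/4, so the A_1-coordinate is (-129/4)/(-43) = 3/4.
[A_1PA_3] = ½·(10·(-83/8−(-3)) + (15/4)·(-3−(-23/2)) + 1·(-23/2−(-83/8))) = ½·(-295/4 + 255/8 − 9/8) = -43/2, so the A_2-coordinate is 1/2.
[A_1A_2P] = ½·(10·(-5−(-83/8)) + (-7)·(-83/8−(-23/2)) + (15/4)·(-23/2−(-5))) = ½·(215/4 − 63/8 − 195/8) = 43/4, so the A_3-coordinate is -1/4.
Check: 3/4 + 1/2 − 1/4 = 1.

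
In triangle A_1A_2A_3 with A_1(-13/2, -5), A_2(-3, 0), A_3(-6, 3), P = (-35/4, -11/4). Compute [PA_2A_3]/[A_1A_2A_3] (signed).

[A_1A_2A_3] = ½·((-13/2)·(0−3) + (-3)·(3−(-5)) + (-6)·(-5−0)) = ½·(39/2 − 24 + 30) = 51/4.
[PA_2A_3] = ½·((-35/4)·(0−3) + (-3)·(3−(-11/4)) + (-6)·(-11/4−0)) = ½·(105/4 − 69/4 + 33/2) = 51/4, so the ratio is (51/4)/(51/4) = 1.

1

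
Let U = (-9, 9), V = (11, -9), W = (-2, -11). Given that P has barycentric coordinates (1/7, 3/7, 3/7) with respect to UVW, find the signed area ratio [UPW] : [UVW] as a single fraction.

3/7

The signed ratio [UPW]/[UVW] equals the barycentric coordinate of P at vertex V, which is 3/7.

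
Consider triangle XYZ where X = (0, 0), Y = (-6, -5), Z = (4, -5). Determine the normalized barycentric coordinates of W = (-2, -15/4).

Signed area of the reference triangle: [XYZ] = ½·(0·(-5−(-5)) + (-6)·(-5−0) + 4·(0−(-5))) = ½·(0 + 30 + 20) = 25.
[WYZ] = ½·((-2)·(-5−(-5)) + (-6)·(-5−(-15/4)) + 4·(-15/4−(-5))) = ½·(0 + 15/2 + 5) = 25/4, so the X-coordinate is (25/4)/25 = 1/4.
[XWZ] = ½·(0·(-15/4−(-5)) + (-2)·(-5−0) + 4·(0−(-15/4))) = ½·(0 + 10 + 15) = 25/2, so the Y-coordinate is 1/2.
[XYW] = ½·(0·(-5−(-15/4)) + (-6)·(-15/4−0) + (-2)·(0−(-5))) = ½·(0 + 45/2 − 10) = 25/4, so the Z-coordinate is 1/4.
Check: 1/4 + 1/2 + 1/4 = 1.

(1/4, 1/2, 1/4)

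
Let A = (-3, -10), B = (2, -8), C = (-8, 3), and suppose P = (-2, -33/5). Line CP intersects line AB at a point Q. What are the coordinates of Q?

(-1/2, -9)

Barycentric coordinates of P with respect to ABC: (2/5, 2/5, 1/5).
On side AB the C-coordinate is zero; dropping P's C-weight 1/5 and renormalizing the remaining 2/5 : 2/5 gives weights 1/2, 1/2 on A, B.
Q = (1/2)·(-3, -10) + (1/2)·(2, -8) = (-1/2, -9).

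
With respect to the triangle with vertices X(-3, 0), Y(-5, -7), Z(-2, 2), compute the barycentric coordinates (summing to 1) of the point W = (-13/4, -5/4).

Signed area of the reference triangle: [XYZ] = ½·((-3)·(-7−2) + (-5)·(2−0) + (-2)·(0−(-7))) = ½·(27 − 10 − 14) = 3/2.
[WYZ] = ½·((-13/4)·(-7−2) + (-5)·(2−(-5/4)) + (-2)·(-5/4−(-7))) = ½·(117/4 − 65/4 − 23/2) = 3/4, so the X-coordinate is (3/4)/(3/2) = 1/2.
[XWZ] = ½·((-3)·(-5/4−2) + (-13/4)·(2−0) + (-2)·(0−(-5/4))) = ½·(39/4 − 13/2 − 5/2) = 3/8, so the Y-coordinate is 1/4.
[XYW] = ½·((-3)·(-7−(-5/4)) + (-5)·(-5/4−0) + (-13/4)·(0−(-7))) = ½·(69/4 + 25/4 − 91/4) = 3/8, so the Z-coordinate is 1/4.

(1/2, 1/4, 1/4)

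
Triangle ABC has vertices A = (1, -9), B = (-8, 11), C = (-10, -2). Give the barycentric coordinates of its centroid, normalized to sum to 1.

(1/3, 1/3, 1/3)

The centroid is the average of the vertices, so each weight is 1/3.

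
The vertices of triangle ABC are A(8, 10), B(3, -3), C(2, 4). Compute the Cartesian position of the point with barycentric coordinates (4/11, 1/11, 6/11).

P = (4/11)·A + (1/11)·B + (6/11)·C.
x-coordinate: (4/11)·8 + (1/11)·3 + (6/11)·2 = 47/11.
y-coordinate: (4/11)·10 + (1/11)·(-3) + (6/11)·4 = 61/11.

(47/11, 61/11)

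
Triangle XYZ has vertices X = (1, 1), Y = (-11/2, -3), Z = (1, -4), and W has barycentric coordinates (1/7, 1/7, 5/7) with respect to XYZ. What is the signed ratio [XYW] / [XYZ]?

5/7

The signed ratio [XYW]/[XYZ] equals the barycentric coordinate of W at vertex Z, which is 5/7.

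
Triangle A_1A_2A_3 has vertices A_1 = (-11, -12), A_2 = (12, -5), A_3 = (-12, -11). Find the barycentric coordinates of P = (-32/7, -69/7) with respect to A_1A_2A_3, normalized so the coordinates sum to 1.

(4/7, 2/7, 1/7)

Signed area of the reference triangle: [A_1A_2A_3] = ½·((-11)·(-5−(-11)) + 12·(-11−(-12)) + (-12)·(-12−(-5))) = ½·(-66 + 12 + 84) = 15.
[PA_2A_3] = ½·((-32/7)·(-5−(-11)) + 12·(-11−(-69/7)) + (-12)·(-69/7−(-5))) = ½·(-192/7 − 96/7 + 408/7) = 60/7, so the A_1-coordinate is (60/7)/15 = 4/7.
[A_1PA_3] = ½·((-11)·(-69/7−(-11)) + (-32/7)·(-11−(-12)) + (-12)·(-12−(-69/7))) = ½·(-88/7 − 32/7 + 180/7) = 30/7, so the A_2-coordinate is 2/7.
[A_1A_2P] = ½·((-11)·(-5−(-69/7)) + 12·(-69/7−(-12)) + (-32/7)·(-12−(-5))) = ½·(-374/7 + 180/7 + 32) = 15/7, so the A_3-coordinate is 1/7.
Check: 4/7 + 2/7 + 1/7 = 1.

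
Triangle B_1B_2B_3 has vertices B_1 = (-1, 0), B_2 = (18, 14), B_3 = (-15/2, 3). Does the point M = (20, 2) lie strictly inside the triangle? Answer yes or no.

Barycentric coordinates of M: (82/37, 19/37, -64/37).
The three coordinates are positive, positive, negative; a point is interior exactly when all three are positive.

no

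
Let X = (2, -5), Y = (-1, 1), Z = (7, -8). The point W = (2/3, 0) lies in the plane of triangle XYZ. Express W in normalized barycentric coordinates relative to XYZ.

Signed area of the reference triangle: [XYZ] = ½·(2·(1−(-8)) + (-1)·(-8−(-5)) + 7·(-5−1)) = ½·(18 + 3 − 42) = -21/2.
[WYZ] = ½·((2/3)·(1−(-8)) + (-1)·(-8−0) + 7·(0−1)) = ½·(6 + 8 − 7) = 7/2, so the X-coordinate is (7/2)/(-21/2) = -1/3.
[XWZ] = ½·(2·(0−(-8)) + (2/3)·(-8−(-5)) + 7·(-5−0)) = ½·(16 − 2 − 35) = -21/2, so the Y-coordinate is 1.
[XYW] = ½·(2·(1−0) + (-1)·(0−(-5)) + (2/3)·(-5−1)) = ½·(2 − 5 − 4) = -7/2, so the Z-coordinate is 1/3.

(-1/3, 1, 1/3)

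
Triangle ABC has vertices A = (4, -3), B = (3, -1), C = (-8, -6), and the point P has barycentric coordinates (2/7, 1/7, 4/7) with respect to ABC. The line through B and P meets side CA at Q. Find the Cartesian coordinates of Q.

Line BP meets CA where the B-coordinate vanishes; zeroing P's B-weight and renormalizing leaves C, A-weights 4/7 : 2/7 → (2/3, 1/3).
So Q = (2/3)·C + (1/3)·A = (-4, -5).

(-4, -5)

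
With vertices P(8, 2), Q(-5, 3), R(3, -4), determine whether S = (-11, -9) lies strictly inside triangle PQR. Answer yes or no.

no

Barycentric coordinates of S: (-138/83, 59/83, 162/83).
The three coordinates are negative, positive, positive; a point is interior exactly when all three are positive.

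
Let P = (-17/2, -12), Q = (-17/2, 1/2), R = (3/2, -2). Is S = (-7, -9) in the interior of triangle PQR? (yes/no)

Barycentric coordinates of S: (73/100, 3/25, 3/20).
The three coordinates are positive, positive, positive; a point is interior exactly when all three are positive.

yes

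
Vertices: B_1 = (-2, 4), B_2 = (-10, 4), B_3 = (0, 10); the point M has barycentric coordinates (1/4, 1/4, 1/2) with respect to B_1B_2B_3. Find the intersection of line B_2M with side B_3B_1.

(-2/3, 8)

Line B_2M meets B_3B_1 where the B_2-coordinate vanishes; zeroing M's B_2-weight and renormalizing leaves B_3, B_1-weights 1/2 : 1/4 → (2/3, 1/3).
So N = (2/3)·B_3 + (1/3)·B_1 = (-2/3, 8).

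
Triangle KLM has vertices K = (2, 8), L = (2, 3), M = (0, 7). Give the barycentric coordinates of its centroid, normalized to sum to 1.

(1/3, 1/3, 1/3)

The centroid is the average of the vertices, so each weight is 1/3.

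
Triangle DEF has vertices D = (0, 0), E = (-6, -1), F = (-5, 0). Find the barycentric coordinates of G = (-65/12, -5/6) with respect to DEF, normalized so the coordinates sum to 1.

(1/12, 5/6, 1/12)

Signed area of the reference triangle: [DEF] = ½·(0·(-1−0) + (-6)·(0−0) + (-5)·(0−(-1))) = ½·(0 + 0 − 5) = -5/2.
[GEF] = ½·((-65/12)·(-1−0) + (-6)·(0−(-5/6)) + (-5)·(-5/6−(-1))) = ½·(65/12 − 5 − 5/6) = -5/24, so the D-coordinate is (-5/24)/(-5/2) = 1/12.
[DGF] = ½·(0·(-5/6−0) + (-65/12)·(0−0) + (-5)·(0−(-5/6))) = ½·(0 + 0 − 25/6) = -25/12, so the E-coordinate is 5/6.
[DEG] = ½·(0·(-1−(-5/6)) + (-6)·(-5/6−0) + (-65/12)·(0−(-1))) = ½·(0 + 5 − 65/12) = -5/24, so the F-coordinate is 1/12.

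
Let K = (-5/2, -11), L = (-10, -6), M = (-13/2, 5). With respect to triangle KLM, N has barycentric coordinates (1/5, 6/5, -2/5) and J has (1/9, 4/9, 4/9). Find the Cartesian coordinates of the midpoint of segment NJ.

(-394/45, -98/15)

Barycentric coordinates of the midpoint are the average: (7/45, 37/45, 1/45).
Converting: (7/45)·K + (37/45)·L + (1/45)·M = (-394/45, -98/15).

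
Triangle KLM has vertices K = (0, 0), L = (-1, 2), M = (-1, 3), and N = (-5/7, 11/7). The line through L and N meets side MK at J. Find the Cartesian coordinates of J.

Barycentric coordinates of N with respect to KLM: (2/7, 4/7, 1/7).
On side MK the L-coordinate is zero; dropping N's L-weight 4/7 and renormalizing the remaining 1/7 : 2/7 gives weights 1/3, 2/3 on M, K.
J = (1/3)·(-1, 3) + (2/3)·(0, 0) = (-1/3, 1).

(-1/3, 1)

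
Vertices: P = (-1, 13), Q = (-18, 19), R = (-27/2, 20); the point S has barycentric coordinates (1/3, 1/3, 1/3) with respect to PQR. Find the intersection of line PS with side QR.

Line PS meets QR where the P-coordinate vanishes; zeroing S's P-weight and renormalizing leaves Q, R-weights 1/3 : 1/3 → (1/2, 1/2).
So T = (1/2)·Q + (1/2)·R = (-63/4, 39/2).

(-63/4, 39/2)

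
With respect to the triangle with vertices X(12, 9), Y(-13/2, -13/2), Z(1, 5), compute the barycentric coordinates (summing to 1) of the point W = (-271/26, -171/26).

(-6/13, 11/13, 8/13)

Signed area of the reference triangle: [XYZ] = ½·(12·(-13/2−5) + (-13/2)·(5−9) + 1·(9−(-13/2))) = ½·(-138 + 26 + 31/2) = -193/4.
[WYZ] = ½·((-271/26)·(-13/2−5) + (-13/2)·(5−(-171/26)) + 1·(-171/26−(-13/2))) = ½·(6233/52 − 301/4 − 1/13) = 579/26, so the X-coordinate is (579/26)/(-193/4) = -6/13.
[XWZ] = ½·(12·(-171/26−5) + (-271/26)·(5−9) + 1·(9−(-171/26))) = ½·(-1806/13 + 542/13 + 405/26) = -2123/52, so the Y-coordinate is 11/13.
[XYW] = ½·(12·(-13/2−(-171/26)) + (-13/2)·(-171/26−9) + (-271/26)·(9−(-13/2))) = ½·(12/13 + 405/4 − 8401/52) = -386/13, so the Z-coordinate is 8/13.
Check: -6/13 + 11/13 + 8/13 = 1.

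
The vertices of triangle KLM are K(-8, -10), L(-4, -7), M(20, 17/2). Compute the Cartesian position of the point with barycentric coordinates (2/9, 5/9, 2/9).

N = (2/9)·K + (5/9)·L + (2/9)·M.
x-coordinate: (2/9)·(-8) + (5/9)·(-4) + (2/9)·20 = 4/9.
y-coordinate: (2/9)·(-10) + (5/9)·(-7) + (2/9)·(17/2) = -38/9.

(4/9, -38/9)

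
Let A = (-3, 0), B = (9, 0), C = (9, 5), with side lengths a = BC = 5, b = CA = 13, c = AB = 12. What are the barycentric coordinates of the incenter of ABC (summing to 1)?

The incenter has barycentric coordinates proportional to the opposite side lengths: (5 : 13 : 12).
Normalizing by 5+13+12 = 30 gives (1/6, 13/30, 2/5).

(1/6, 13/30, 2/5)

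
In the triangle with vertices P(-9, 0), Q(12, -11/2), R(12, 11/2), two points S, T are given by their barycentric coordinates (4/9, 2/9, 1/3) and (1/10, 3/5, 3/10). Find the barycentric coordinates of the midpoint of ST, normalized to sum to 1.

Since both coordinate triples sum to 1, the midpoint's barycentrics are the componentwise average.
(4/9+1/10)/2 = 49/180; similarly 37/90 and 19/60.

(49/180, 37/90, 19/60)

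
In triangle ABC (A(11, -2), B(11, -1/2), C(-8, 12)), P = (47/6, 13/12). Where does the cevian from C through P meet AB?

(11, -11/10)

Barycentric coordinates of P with respect to ABC: (1/3, 1/2, 1/6).
On side AB the C-coordinate is zero; dropping P's C-weight 1/6 and renormalizing the remaining 1/3 : 1/2 gives weights 2/5, 3/5 on A, B.
Q = (2/5)·(11, -2) + (3/5)·(11, -1/2) = (11, -11/10).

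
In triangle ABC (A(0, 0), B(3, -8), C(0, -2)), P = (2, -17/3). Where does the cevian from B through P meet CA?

(0, -1)

Barycentric coordinates of P with respect to ABC: (1/6, 2/3, 1/6).
On side CA the B-coordinate is zero; dropping P's B-weight 2/3 and renormalizing the remaining 1/6 : 1/6 gives weights 1/2, 1/2 on C, A.
Q = (1/2)·(0, -2) + (1/2)·(0, 0) = (0, -1).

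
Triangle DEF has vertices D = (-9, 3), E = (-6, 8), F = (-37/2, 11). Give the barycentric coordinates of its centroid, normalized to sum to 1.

(1/3, 1/3, 1/3)

The centroid is the average of the vertices, so each weight is 1/3.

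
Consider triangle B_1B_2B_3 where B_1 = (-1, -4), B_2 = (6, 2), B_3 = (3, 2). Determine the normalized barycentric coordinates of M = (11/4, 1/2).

(1/4, 1/4, 1/2)

Signed area of the reference triangle: [B_1B_2B_3] = ½·((-1)·(2−2) + 6·(2−(-4)) + 3·(-4−2)) = ½·(0 + 36 − 18) = 9.
[MB_2B_3] = ½·((11/4)·(2−2) + 6·(2−(1/2)) + 3·(1/2−2)) = ½·(0 + 9 − 9/2) = 9/4, so the B_1-coordinate is (9/4)/9 = 1/4.
[B_1MB_3] = ½·((-1)·(1/2−2) + (11/4)·(2−(-4)) + 3·(-4−(1/2))) = ½·(3/2 + 33/2 − 27/2) = 9/4, so the B_2-coordinate is 1/4.
[B_1B_2M] = ½·((-1)·(2−(1/2)) + 6·(1/2−(-4)) + (11/4)·(-4−2)) = ½·(-3/2 + 27 − 33/2) = 9/2, so the B_3-coordinate is 1/2.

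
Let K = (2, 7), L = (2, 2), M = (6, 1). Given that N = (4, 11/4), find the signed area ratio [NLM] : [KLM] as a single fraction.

[KLM] = ½·(2·(2−1) + 2·(1−7) + 6·(7−2)) = ½·(2 − 12 + 30) = 10.
[NLM] = ½·(4·(2−1) + 2·(1−(11/4)) + 6·(11/4−2)) = ½·(4 − 7/2 + 9/2) = 5/2, so the ratio is (5/2)/10 = 1/4.

1/4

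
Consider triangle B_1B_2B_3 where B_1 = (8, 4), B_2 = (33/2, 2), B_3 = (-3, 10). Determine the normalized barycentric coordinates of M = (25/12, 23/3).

(1/6, 1/6, 2/3)

Signed area of the reference triangle: [B_1B_2B_3] = ½·(8·(2−10) + (33/2)·(10−4) + (-3)·(4−2)) = ½·(-64 + 99 − 6) = 29/2.
[MB_2B_3] = ½·((25/12)·(2−10) + (33/2)·(10−(23/3)) + (-3)·(23/3−2)) = ½·(-50/3 + 77/2 − 17) = 29/12, so the B_1-coordinate is (29/12)/(29/2) = 1/6.
[B_1MB_3] = ½·(8·(23/3−10) + (25/12)·(10−4) + (-3)·(4−(23/3))) = ½·(-56/3 + 25/2 + 11) = 29/12, so the B_2-coordinate is 1/6.
[B_1B_2M] = ½·(8·(2−(23/3)) + (33/2)·(23/3−4) + (25/12)·(4−2)) = ½·(-136/3 + 121/2 + 25/6) = 29/3, so the B_3-coordinate is 2/3.
Check: 1/6 + 1/6 + 2/3 = 1.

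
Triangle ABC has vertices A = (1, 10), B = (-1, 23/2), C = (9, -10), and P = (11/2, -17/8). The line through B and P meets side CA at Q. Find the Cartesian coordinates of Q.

Barycentric coordinates of P with respect to ABC: (1/8, 1/4, 5/8).
On side CA the B-coordinate is zero; dropping P's B-weight 1/4 and renormalizing the remaining 5/8 : 1/8 gives weights 5/6, 1/6 on C, A.
Q = (5/6)·(9, -10) + (1/6)·(1, 10) = (23/3, -20/3).

(23/3, -20/3)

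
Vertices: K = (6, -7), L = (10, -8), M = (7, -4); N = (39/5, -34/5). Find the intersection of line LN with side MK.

Barycentric coordinates of N with respect to KLM: (2/5, 2/5, 1/5).
On side MK the L-coordinate is zero; dropping N's L-weight 2/5 and renormalizing the remaining 1/5 : 2/5 gives weights 1/3, 2/3 on M, K.
J = (1/3)·(7, -4) + (2/3)·(6, -7) = (19/3, -6).

(19/3, -6)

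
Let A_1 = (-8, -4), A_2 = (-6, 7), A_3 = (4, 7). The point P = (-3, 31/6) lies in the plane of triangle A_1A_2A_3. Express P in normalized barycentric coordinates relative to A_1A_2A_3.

Signed area of the reference triangle: [A_1A_2A_3] = ½·((-8)·(7−7) + (-6)·(7−(-4)) + 4·(-4−7)) = ½·(0 − 66 − 44) = -55.
[PA_2A_3] = ½·((-3)·(7−7) + (-6)·(7−(31/6)) + 4·(31/6−7)) = ½·(0 − 11 − 22/3) = -55/6, so the A_1-coordinate is (-55/6)/(-55) = 1/6.
[A_1PA_3] = ½·((-8)·(31/6−7) + (-3)·(7−(-4)) + 4·(-4−(31/6))) = ½·(44/3 − 33 − 110/3) = -55/2, so the A_2-coordinate is 1/2.
[A_1A_2P] = ½·((-8)·(7−(31/6)) + (-6)·(31/6−(-4)) + (-3)·(-4−7)) = ½·(-44/3 − 55 + 33) = -55/3, so the A_3-coordinate is 1/3.
Check: 1/6 + 1/2 + 1/3 = 1.

(1/6, 1/2, 1/3)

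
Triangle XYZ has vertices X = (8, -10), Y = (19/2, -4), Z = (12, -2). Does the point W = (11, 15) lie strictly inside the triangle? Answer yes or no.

Barycentric coordinates of W: (-89/24, 19/3, -13/8).
The three coordinates are negative, positive, negative; a point is interior exactly when all three are positive.

no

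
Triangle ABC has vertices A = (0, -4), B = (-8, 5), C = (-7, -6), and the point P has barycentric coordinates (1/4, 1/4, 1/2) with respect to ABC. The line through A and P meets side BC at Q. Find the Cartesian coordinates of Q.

(-22/3, -7/3)

Line AP meets BC where the A-coordinate vanishes; zeroing P's A-weight and renormalizing leaves B, C-weights 1/4 : 1/2 → (1/3, 2/3).
So Q = (1/3)·B + (2/3)·C = (-22/3, -7/3).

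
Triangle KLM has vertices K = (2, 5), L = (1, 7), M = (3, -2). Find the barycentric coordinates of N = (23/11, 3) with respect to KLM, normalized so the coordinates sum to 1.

(4/11, 3/11, 4/11)

Signed area of the reference triangle: [KLM] = ½·(2·(7−(-2)) + 1·(-2−5) + 3·(5−7)) = ½·(18 − 7 − 6) = 5/2.
[NLM] = ½·((23/11)·(7−(-2)) + 1·(-2−3) + 3·(3−7)) = ½·(207/11 − 5 − 12) = 10/11, so the K-coordinate is (10/11)/(5/2) = 4/11.
[KNM] = ½·(2·(3−(-2)) + (23/11)·(-2−5) + 3·(5−3)) = ½·(10 − 161/11 + 6) = 15/22, so the L-coordinate is 3/11.
[KLN] = ½·(2·(7−3) + 1·(3−5) + (23/11)·(5−7)) = ½·(8 − 2 − 46/11) = 10/11, so the M-coordinate is 4/11.
Check: 4/11 + 3/11 + 4/11 = 1.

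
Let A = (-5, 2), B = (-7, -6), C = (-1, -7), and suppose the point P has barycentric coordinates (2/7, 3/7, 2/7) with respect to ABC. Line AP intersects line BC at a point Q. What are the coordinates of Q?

(-23/5, -32/5)

Line AP meets BC where the A-coordinate vanishes; zeroing P's A-weight and renormalizing leaves B, C-weights 3/7 : 2/7 → (3/5, 2/5).
So Q = (3/5)·B + (2/5)·C = (-23/5, -32/5).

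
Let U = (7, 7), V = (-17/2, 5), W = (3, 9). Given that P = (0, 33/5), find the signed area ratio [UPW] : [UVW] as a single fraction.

[UVW] = ½·(7·(5−9) + (-17/2)·(9−7) + 3·(7−5)) = ½·(-28 − 17 + 6) = -39/2.
[UPW] = ½·(7·(33/5−9) + 0·(9−7) + 3·(7−(33/5))) = ½·(-84/5 + 0 + 6/5) = -39/5, so the ratio is (-39/5)/(-39/2) = 2/5.

2/5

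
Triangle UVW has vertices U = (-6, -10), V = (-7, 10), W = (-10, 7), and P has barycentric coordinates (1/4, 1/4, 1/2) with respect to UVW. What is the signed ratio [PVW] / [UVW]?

The signed ratio [PVW]/[UVW] equals the barycentric coordinate of P at vertex U, which is 1/4.

1/4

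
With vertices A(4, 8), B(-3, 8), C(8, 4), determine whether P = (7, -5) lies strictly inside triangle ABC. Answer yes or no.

Barycentric coordinates of P: (-103/28, 10/7, 13/4).
The three coordinates are negative, positive, positive; a point is interior exactly when all three are positive.

no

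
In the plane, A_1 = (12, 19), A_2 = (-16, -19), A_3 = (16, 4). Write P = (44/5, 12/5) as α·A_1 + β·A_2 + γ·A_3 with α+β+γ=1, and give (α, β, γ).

Signed area of the reference triangle: [A_1A_2A_3] = ½·(12·(-19−4) + (-16)·(4−19) + 16·(19−(-19))) = ½·(-276 + 240 + 608) = 286.
[PA_2A_3] = ½·((44/5)·(-19−4) + (-16)·(4−(12/5)) + 16·(12/5−(-19))) = ½·(-1012/5 − 128/5 + 1712/5) = 286/5, so the A_1-coordinate is (286/5)/286 = 1/5.
[A_1PA_3] = ½·(12·(12/5−4) + (44/5)·(4−19) + 16·(19−(12/5))) = ½·(-96/5 − 132 + 1328/5) = 286/5, so the A_2-coordinate is 1/5.
[A_1A_2P] = ½·(12·(-19−(12/5)) + (-16)·(12/5−19) + (44/5)·(19−(-19))) = ½·(-1284/5 + 1328/5 + 1672/5) = 858/5, so the A_3-coordinate is 3/5.

(1/5, 1/5, 3/5)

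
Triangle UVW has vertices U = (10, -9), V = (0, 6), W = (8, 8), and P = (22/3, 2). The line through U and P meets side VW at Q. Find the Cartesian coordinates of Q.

Barycentric coordinates of P with respect to UVW: (1/3, 1/6, 1/2).
On side VW the U-coordinate is zero; dropping P's U-weight 1/3 and renormalizing the remaining 1/6 : 1/2 gives weights 1/4, 3/4 on V, W.
Q = (1/4)·(0, 6) + (3/4)·(8, 8) = (6, 15/2).

(6, 15/2)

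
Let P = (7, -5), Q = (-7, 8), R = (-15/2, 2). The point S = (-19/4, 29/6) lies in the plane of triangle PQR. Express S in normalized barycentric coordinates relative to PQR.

Signed area of the reference triangle: [PQR] = ½·(7·(8−2) + (-7)·(2−(-5)) + (-15/2)·(-5−8)) = ½·(42 − 49 + 195/2) = 181/4.
[SQR] = ½·((-19/4)·(8−2) + (-7)·(2−(29/6)) + (-15/2)·(29/6−8)) = ½·(-57/2 + 119/6 + 95/4) = 181/24, so the P-coordinate is (181/24)/(181/4) = 1/6.
[PSR] = ½·(7·(29/6−2) + (-19/4)·(2−(-5)) + (-15/2)·(-5−(29/6))) = ½·(119/6 − 133/4 + 295/4) = 181/6, so the Q-coordinate is 2/3.
[PQS] = ½·(7·(8−(29/6)) + (-7)·(29/6−(-5)) + (-19/4)·(-5−8)) = ½·(133/6 − 413/6 + 247/4) = 181/24, so the R-coordinate is 1/6.
Check: 1/6 + 2/3 + 1/6 = 1.

(1/6, 2/3, 1/6)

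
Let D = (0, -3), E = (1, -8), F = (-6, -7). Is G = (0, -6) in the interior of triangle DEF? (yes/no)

Barycentric coordinates of G: (13/34, 9/17, 3/34).
The three coordinates are positive, positive, positive; a point is interior exactly when all three are positive.

yes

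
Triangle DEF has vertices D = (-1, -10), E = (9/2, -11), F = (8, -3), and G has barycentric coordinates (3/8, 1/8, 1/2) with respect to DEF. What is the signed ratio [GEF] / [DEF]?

The signed ratio [GEF]/[DEF] equals the barycentric coordinate of G at vertex D, which is 3/8.

3/8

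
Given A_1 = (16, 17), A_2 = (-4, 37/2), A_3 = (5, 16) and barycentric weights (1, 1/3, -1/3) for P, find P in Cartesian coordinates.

P = 1·A_1 + (1/3)·A_2 + (-1/3)·A_3.
x-coordinate: 1·16 + (1/3)·(-4) + (-1/3)·5 = 13.
y-coordinate: 1·17 + (1/3)·(37/2) + (-1/3)·16 = 107/6.

(13, 107/6)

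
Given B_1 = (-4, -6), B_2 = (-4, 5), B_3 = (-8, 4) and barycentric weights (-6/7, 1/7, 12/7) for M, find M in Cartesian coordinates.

(-76/7, 89/7)

M = (-6/7)·B_1 + (1/7)·B_2 + (12/7)·B_3.
x-coordinate: (-6/7)·(-4) + (1/7)·(-4) + (12/7)·(-8) = -76/7.
y-coordinate: (-6/7)·(-6) + (1/7)·5 + (12/7)·4 = 89/7.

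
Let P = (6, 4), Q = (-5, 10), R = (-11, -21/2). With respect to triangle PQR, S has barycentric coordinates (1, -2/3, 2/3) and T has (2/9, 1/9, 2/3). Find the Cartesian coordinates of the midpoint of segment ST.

Barycentric coordinates of the midpoint are the average: (11/18, -5/18, 2/3).
Converting: (11/18)·P + (-5/18)·Q + (2/3)·R = (-41/18, -22/3).

(-41/18, -22/3)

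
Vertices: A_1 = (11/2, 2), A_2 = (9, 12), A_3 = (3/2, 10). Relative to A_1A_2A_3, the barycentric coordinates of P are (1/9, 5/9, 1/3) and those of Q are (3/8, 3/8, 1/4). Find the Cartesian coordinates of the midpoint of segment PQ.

Barycentric coordinates of the midpoint are the average: (35/144, 67/144, 7/24).
Converting: (35/144)·A_1 + (67/144)·A_2 + (7/24)·A_3 = (1717/288, 647/72).

(1717/288, 647/72)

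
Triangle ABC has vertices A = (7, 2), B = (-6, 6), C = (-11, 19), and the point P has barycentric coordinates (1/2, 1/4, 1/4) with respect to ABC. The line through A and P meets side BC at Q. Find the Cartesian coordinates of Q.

(-17/2, 25/2)

Line AP meets BC where the A-coordinate vanishes; zeroing P's A-weight and renormalizing leaves B, C-weights 1/4 : 1/4 → (1/2, 1/2).
So Q = (1/2)·B + (1/2)·C = (-17/2, 25/2).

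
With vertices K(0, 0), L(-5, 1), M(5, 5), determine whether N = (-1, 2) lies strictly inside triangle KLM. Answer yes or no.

Barycentric coordinates of N: (1/5, 1/2, 3/10).
The three coordinates are positive, positive, positive; a point is interior exactly when all three are positive.

yes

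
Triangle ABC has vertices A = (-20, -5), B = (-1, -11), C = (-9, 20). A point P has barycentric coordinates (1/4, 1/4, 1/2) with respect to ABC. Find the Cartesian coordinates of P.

(-39/4, 6)

P = (1/4)·A + (1/4)·B + (1/2)·C.
x-coordinate: (1/4)·(-20) + (1/4)·(-1) + (1/2)·(-9) = -39/4.
y-coordinate: (1/4)·(-5) + (1/4)·(-11) + (1/2)·20 = 6.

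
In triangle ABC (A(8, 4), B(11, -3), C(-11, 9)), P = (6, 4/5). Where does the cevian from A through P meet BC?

(11/2, 0)

Barycentric coordinates of P with respect to ABC: (1/5, 3/5, 1/5).
On side BC the A-coordinate is zero; dropping P's A-weight 1/5 and renormalizing the remaining 3/5 : 1/5 gives weights 3/4, 1/4 on B, C.
Q = (3/4)·(11, -3) + (1/4)·(-11, 9) = (11/2, 0).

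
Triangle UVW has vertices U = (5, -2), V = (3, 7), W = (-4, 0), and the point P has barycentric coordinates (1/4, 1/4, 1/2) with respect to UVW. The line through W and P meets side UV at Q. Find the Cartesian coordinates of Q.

Line WP meets UV where the W-coordinate vanishes; zeroing P's W-weight and renormalizing leaves U, V-weights 1/4 : 1/4 → (1/2, 1/2).
So Q = (1/2)·U + (1/2)·V = (4, 5/2).

(4, 5/2)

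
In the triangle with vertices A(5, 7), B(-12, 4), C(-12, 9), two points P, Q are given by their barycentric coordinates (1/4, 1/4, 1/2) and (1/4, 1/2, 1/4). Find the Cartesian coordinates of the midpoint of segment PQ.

(-31/4, 53/8)

Barycentric coordinates of the midpoint are the average: (1/4, 3/8, 3/8).
Converting: (1/4)·A + (3/8)·B + (3/8)·C = (-31/4, 53/8).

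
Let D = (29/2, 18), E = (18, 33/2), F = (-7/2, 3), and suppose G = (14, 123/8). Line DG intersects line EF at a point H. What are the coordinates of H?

(137/10, 69/5)

Barycentric coordinates of G with respect to DEF: (3/8, 1/2, 1/8).
On side EF the D-coordinate is zero; dropping G's D-weight 3/8 and renormalizing the remaining 1/2 : 1/8 gives weights 4/5, 1/5 on E, F.
H = (4/5)·(18, 33/2) + (1/5)·(-7/2, 3) = (137/10, 69/5).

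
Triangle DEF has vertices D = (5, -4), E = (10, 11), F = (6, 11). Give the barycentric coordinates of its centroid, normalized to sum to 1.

The centroid is the average of the vertices, so each weight is 1/3.

(1/3, 1/3, 1/3)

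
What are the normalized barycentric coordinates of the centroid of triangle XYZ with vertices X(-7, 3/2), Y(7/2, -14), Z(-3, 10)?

The centroid is the average of the vertices, so each weight is 1/3.

(1/3, 1/3, 1/3)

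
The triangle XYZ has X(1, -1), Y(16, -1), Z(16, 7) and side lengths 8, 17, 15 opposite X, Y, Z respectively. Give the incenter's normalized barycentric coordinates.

The incenter has barycentric coordinates proportional to the opposite side lengths: (8 : 17 : 15).
Normalizing by 8+17+15 = 40 gives (1/5, 17/40, 3/8).

(1/5, 17/40, 3/8)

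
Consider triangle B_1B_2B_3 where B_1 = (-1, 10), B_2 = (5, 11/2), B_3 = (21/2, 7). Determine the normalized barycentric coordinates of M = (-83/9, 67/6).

(14/9, 1/3, -8/9)

Signed area of the reference triangle: [B_1B_2B_3] = ½·((-1)·(11/2−7) + 5·(7−10) + (21/2)·(10−(11/2))) = ½·(3/2 − 15 + 189/4) = 135/8.
[MB_2B_3] = ½·((-83/9)·(11/2−7) + 5·(7−(67/6)) + (21/2)·(67/6−(11/2))) = ½·(83/6 − 125/6 + 119/2) = 105/4, so the B_1-coordinate is (105/4)/(135/8) = 14/9.
[B_1MB_3] = ½·((-1)·(67/6−7) + (-83/9)·(7−10) + (21/2)·(10−(67/6))) = ½·(-25/6 + 83/3 − 49/4) = 45/8, so the B_2-coordinate is 1/3.
[B_1B_2M] = ½·((-1)·(11/2−(67/6)) + 5·(67/6−10) + (-83/9)·(10−(11/2))) = ½·(17/3 + 35/6 − 83/2) = -15, so the B_3-coordinate is -8/9.
Check: 14/9 + 1/3 − 8/9 = 1.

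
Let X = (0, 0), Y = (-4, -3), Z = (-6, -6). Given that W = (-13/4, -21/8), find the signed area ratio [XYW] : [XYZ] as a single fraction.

1/8

[XYZ] = ½·(0·(-3−(-6)) + (-4)·(-6−0) + (-6)·(0−(-3))) = ½·(0 + 24 − 18) = 3.
[XYW] = ½·(0·(-3−(-21/8)) + (-4)·(-21/8−0) + (-13/4)·(0−(-3))) = ½·(0 + 21/2 − 39/4) = 3/8, so the ratio is (3/8)/3 = 1/8.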